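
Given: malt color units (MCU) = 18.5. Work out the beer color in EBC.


SRM = 1.4922·MCU^0.6859;  EBC = SRM·1.97
SRM = 1.4922·18.5^0.6859 = 11.0403
EBC = 11.0403·1.97

21.7494 EBC


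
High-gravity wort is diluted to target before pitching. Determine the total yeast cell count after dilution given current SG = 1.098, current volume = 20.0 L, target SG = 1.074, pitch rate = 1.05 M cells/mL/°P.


V_w = V·((SG_c−1)/(SG_t−1)−1);  °P = 259 − 259/SG_t;  cells = rate·(V+V_w)·°P
V_w = 20.0·((1.098−1)/(1.074−1)−1) = 6.4865
V_final = 20.0 + 6.4865 = 26.4865
°P = 259 − 259/1.074 = 17.8454
cells = 1.05·26.4865·17.8454

496.2961 billion cells


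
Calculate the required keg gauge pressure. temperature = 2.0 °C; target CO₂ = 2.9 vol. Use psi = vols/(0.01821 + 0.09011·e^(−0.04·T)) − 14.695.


psi = 2.9/(0.01821 + 0.09011·e^(−0.04·2.0)) − 14.695

13.9069 psi


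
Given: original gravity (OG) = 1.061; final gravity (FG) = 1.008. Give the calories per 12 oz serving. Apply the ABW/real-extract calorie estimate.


ABW = (OG−FG)·131.25·0.79/FG;  °P = 259 − 259/SG (for OG→OE and FG→AE);  RE = 0.1808·OE + 0.8192·AE;  Cal = (6.9·ABW + 4·(RE−0.1))·FG·3.55
ABW = (1.061 − 1.008)·131.25·0.79/1.008 = 5.4518
OE = 259 − 259/1.061 = 14.8907 °P
AE = 259 − 259/1.008 = 2.0556 °P
RE = 0.1808·14.8907 + 0.8192·2.0556 = 4.3761 °P
Cal = (6.9·5.4518 + 4·(4.3761−0.1))·1.008·3.55

195.8178 kcal


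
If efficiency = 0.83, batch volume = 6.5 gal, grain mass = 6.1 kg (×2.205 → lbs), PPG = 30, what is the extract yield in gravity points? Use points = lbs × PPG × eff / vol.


lbs = 6.1 × 2.205 = 13.4505
points = 13.4505 × 30 × 0.83 / 6.5

51.5258 points


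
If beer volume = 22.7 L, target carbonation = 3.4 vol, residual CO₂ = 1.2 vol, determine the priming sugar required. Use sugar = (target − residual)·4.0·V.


sugar = (3.4 − 1.2)·4.0·22.7

199.7600 g


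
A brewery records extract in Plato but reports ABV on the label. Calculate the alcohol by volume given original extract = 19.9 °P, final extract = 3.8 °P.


SG = 259/(259 − P);  ABV = (OG − FG)·131.25
OG = 259/(259 − 19.9) = 1.0832
FG = 259/(259 − 3.8) = 1.0149
ABV = (1.0832 − 1.0149)·131.25

8.9694 % ABV


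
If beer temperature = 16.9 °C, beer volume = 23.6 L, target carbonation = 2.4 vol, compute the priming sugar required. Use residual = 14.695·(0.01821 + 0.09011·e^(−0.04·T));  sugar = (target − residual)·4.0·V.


residual = 14.695·(0.01821 + 0.09011·e^(−0.04·16.9)) = 0.9411
sugar = (2.4 − 0.9411)·4.0·23.6

137.7173 g


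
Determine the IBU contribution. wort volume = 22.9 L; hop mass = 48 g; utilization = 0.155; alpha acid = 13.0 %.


IBU = (α/100)·mass·U·1000 / V
IBU = (13.0/100)·48·0.155·1000 / 22.9

42.2358 IBU


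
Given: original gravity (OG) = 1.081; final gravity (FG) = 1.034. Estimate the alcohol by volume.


ABV = (OG − FG) · 131.25
ABV = (1.081 − 1.034) · 131.25

6.1687 % ABV


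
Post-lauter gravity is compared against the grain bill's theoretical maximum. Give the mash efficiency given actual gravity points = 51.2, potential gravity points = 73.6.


efficiency = actual / potential × 100
efficiency = 51.2 / 73.6 × 100

69.5652 %


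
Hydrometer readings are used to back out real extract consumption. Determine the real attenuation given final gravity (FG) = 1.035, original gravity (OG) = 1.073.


AA = (OG−FG)/(OG−1)·100;  RA = AA·0.8192
AA = (1.073 − 1.035)/(1.073 − 1)·100 = 52.0548
RA = 52.0548·0.8192

42.6433 %


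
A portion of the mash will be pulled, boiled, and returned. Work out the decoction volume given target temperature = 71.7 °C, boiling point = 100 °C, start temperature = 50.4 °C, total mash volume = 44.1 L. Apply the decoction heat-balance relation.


V_dec = V_total·(T_target − T_start)/(T_boil − T_start)
V_dec = 44.1·(71.7 − 50.4)/(100 − 50.4)

18.9381 L


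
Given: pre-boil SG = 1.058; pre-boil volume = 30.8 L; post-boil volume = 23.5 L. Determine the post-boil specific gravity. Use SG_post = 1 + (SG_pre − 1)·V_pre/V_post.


pts_pre = (1.058 − 1)·1000 = 58.0000
pts_post = 58.0000·30.8/23.5 = 76.0170
SG_post = 1 + 76.0170/1000

1.0760


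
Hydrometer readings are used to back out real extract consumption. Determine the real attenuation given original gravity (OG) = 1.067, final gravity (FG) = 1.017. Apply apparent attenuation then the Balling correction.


AA = (OG−FG)/(OG−1)·100;  RA = AA·0.8192
AA = (1.067 − 1.017)/(1.067 − 1)·100 = 74.6269
RA = 74.6269·0.8192

61.1343 %


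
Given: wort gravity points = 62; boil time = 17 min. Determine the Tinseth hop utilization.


U = 1.65·0.000125^(GP/1000) · (1 − e^(−0.04·t))/4.15
bigness = 1.65·0.000125^(62/1000) = 0.9451
boil_factor = (1 − e^(−0.04·17))/4.15 = 0.1189
U = 0.9451 · 0.1189

0.1124


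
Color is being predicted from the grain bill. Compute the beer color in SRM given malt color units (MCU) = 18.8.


SRM = 1.4922 · MCU^0.6859
SRM = 1.4922 · 18.8^0.6859

11.1628 SRM


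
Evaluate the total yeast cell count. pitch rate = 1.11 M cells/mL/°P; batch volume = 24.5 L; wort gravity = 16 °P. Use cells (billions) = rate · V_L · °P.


cells = 1.11 · 24.5 · 16

435.1200 billion cells


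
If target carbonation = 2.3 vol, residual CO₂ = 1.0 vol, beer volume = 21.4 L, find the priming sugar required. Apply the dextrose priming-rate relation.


sugar = (target − residual)·4.0·V
sugar = (2.3 − 1.0)·4.0·21.4

111.2800 g


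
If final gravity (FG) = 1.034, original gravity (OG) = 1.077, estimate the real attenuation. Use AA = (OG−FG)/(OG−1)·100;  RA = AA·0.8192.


AA = (1.077 − 1.034)/(1.077 − 1)·100 = 55.8442
RA = 55.8442·0.8192

45.7475 %


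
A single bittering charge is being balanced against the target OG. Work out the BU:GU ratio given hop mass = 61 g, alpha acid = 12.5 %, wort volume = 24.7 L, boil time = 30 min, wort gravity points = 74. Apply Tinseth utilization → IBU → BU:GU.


U = 1.65·0.000125^(GP/1000)·(1−e^(−0.04t))/4.15;  IBU = (α/100)·m·U·1000/V;  BU:GU = IBU/GP
U = 1.65·0.000125^(74/1000)·(1−e^(−0.04·30))/4.15 = 0.1429
IBU = (12.5/100)·61·0.1429·1000/24.7 = 44.1069
BU:GU = 44.1069/74

0.5960


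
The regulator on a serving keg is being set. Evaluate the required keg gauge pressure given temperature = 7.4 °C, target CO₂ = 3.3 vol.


psi = vols/(0.01821 + 0.09011·e^(−0.04·T)) − 14.695
psi = 3.3/(0.01821 + 0.09011·e^(−0.04·7.4)) − 14.695

24.0225 psi


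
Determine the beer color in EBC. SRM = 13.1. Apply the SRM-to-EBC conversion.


EBC = SRM · 1.97
EBC = 13.1 · 1.97

25.8070 EBC


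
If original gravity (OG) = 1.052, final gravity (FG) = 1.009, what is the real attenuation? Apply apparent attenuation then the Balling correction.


AA = (OG−FG)/(OG−1)·100;  RA = AA·0.8192
AA = (1.052 − 1.009)/(1.052 − 1)·100 = 82.6923
RA = 82.6923·0.8192

67.7415 %


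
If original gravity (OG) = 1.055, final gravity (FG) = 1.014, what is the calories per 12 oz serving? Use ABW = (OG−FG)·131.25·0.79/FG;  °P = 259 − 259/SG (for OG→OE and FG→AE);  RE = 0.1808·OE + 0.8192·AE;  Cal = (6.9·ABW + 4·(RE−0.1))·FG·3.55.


ABW = (1.055 − 1.014)·131.25·0.79/1.014 = 4.1925
OE = 259 − 259/1.055 = 13.5024 °P
AE = 259 − 259/1.014 = 3.5759 °P
RE = 0.1808·13.5024 + 0.8192·3.5759 = 5.3706 °P
Cal = (6.9·4.1925 + 4·(5.3706−0.1))·1.014·3.55

180.0237 kcal


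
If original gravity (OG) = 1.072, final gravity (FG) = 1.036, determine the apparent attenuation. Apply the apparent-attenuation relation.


AA = (OG − FG)/(OG − 1) · 100
AA = (1.072 − 1.036)/(1.072 − 1) · 100

50.0000 %


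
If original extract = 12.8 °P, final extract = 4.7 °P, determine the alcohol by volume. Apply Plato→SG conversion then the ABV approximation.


SG = 259/(259 − P);  ABV = (OG − FG)·131.25
OG = 259/(259 − 12.8) = 1.0520
FG = 259/(259 − 4.7) = 1.0185
ABV = (1.0520 − 1.0185)·131.25

4.3979 % ABV


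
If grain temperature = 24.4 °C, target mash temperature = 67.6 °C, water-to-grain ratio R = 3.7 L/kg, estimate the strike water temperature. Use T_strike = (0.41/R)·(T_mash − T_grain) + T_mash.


T_strike = (0.41/3.7)·(67.6 − 24.4) + 67.6

72.3870 °C


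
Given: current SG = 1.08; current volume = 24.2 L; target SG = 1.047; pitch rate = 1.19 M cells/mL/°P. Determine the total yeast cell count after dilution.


V_w = V·((SG_c−1)/(SG_t−1)−1);  °P = 259 − 259/SG_t;  cells = rate·(V+V_w)·°P
V_w = 24.2·((1.08−1)/(1.047−1)−1) = 16.9915
V_final = 24.2 + 16.9915 = 41.1915
°P = 259 − 259/1.047 = 11.6266
cells = 1.19·41.1915·11.6266

569.9088 billion cells


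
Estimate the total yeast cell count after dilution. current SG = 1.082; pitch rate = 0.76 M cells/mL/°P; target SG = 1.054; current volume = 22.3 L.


V_w = V·((SG_c−1)/(SG_t−1)−1);  °P = 259 − 259/SG_t;  cells = rate·(V+V_w)·°P
V_w = 22.3·((1.082−1)/(1.054−1)−1) = 11.5630
V_final = 22.3 + 11.5630 = 33.8630
°P = 259 − 259/1.054 = 13.2694
cells = 0.76·33.8630·13.2694

341.5006 billion cells


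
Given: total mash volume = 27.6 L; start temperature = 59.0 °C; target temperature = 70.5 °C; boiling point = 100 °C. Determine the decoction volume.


V_dec = V_total·(T_target − T_start)/(T_boil − T_start)
V_dec = 27.6·(70.5 − 59.0)/(100 − 59.0)

7.7415 L


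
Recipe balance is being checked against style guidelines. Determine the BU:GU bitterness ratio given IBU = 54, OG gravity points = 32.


BU:GU = IBU / OG_points
BU:GU = 54 / 32

1.6875


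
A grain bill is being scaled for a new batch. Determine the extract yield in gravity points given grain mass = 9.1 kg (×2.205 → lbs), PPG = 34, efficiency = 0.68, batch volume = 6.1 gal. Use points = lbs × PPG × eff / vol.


lbs = 9.1 × 2.205 = 20.0655
points = 20.0655 × 34 × 0.68 / 6.1

76.0515 points


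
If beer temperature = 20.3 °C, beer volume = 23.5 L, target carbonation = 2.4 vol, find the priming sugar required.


residual = 14.695·(0.01821 + 0.09011·e^(−0.04·T));  sugar = (target − residual)·4.0·V
residual = 14.695·(0.01821 + 0.09011·e^(−0.04·20.3)) = 0.8555
sugar = (2.4 − 0.8555)·4.0·23.5

145.1844 g


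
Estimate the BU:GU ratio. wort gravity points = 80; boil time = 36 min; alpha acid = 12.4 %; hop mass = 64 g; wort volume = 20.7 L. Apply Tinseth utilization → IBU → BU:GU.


U = 1.65·0.000125^(GP/1000)·(1−e^(−0.04t))/4.15;  IBU = (α/100)·m·U·1000/V;  BU:GU = IBU/GP
U = 1.65·0.000125^(80/1000)·(1−e^(−0.04·36))/4.15 = 0.1478
IBU = (12.4/100)·64·0.1478·1000/20.7 = 56.6742
BU:GU = 56.6742/80

0.7084


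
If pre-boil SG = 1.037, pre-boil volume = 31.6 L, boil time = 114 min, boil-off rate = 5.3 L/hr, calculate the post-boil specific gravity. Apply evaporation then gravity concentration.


V_post = V_pre − rate·(t/60);  SG_post = 1 + (SG_pre−1)·V_pre/V_post
V_post = 31.6 − 5.3·(114/60) = 21.5300
SG_post = 1 + (1.037 − 1)·31.6/21.5300

1.0543


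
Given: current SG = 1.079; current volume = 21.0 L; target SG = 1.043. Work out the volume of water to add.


V_water = V·((SG_curr − 1)/(SG_target − 1) − 1)
V_water = 21.0·((1.079 − 1)/(1.043 − 1) − 1)

17.5814 L


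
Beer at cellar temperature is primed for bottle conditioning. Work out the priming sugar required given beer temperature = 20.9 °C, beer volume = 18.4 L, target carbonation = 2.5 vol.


residual = 14.695·(0.01821 + 0.09011·e^(−0.04·T));  sugar = (target − residual)·4.0·V
residual = 14.695·(0.01821 + 0.09011·e^(−0.04·20.9)) = 0.8415
sugar = (2.5 − 0.8415)·4.0·18.4

122.0624 g


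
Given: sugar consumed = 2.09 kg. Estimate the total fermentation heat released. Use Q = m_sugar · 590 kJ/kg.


Q = 2.09 · 590

1233.1000 kJ


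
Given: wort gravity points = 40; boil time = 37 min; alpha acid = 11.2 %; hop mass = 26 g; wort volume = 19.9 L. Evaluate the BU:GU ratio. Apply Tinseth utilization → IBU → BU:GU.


U = 1.65·0.000125^(GP/1000)·(1−e^(−0.04t))/4.15;  IBU = (α/100)·m·U·1000/V;  BU:GU = IBU/GP
U = 1.65·0.000125^(40/1000)·(1−e^(−0.04·37))/4.15 = 0.2144
IBU = (11.2/100)·26·0.2144·1000/19.9 = 31.3669
BU:GU = 31.3669/40

0.7842


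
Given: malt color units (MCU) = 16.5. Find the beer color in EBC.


SRM = 1.4922·MCU^0.6859;  EBC = SRM·1.97
SRM = 1.4922·16.5^0.6859 = 10.2070
EBC = 10.2070·1.97

20.1078 EBC


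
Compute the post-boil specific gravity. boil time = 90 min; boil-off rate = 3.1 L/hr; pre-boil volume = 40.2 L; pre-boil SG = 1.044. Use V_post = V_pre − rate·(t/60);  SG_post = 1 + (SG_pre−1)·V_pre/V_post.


V_post = 40.2 − 3.1·(90/60) = 35.5500
SG_post = 1 + (1.044 − 1)·40.2/35.5500

1.0498


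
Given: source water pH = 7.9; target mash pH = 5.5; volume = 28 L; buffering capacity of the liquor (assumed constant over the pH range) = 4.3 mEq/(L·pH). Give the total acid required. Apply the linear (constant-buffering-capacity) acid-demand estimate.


acid = buffering capacity · (pH_source − pH_target) · V
acid = 4.3 · (7.9 − 5.5) · 28

288.9600 mEq


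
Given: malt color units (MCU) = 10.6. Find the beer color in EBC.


SRM = 1.4922·MCU^0.6859;  EBC = SRM·1.97
SRM = 1.4922·10.6^0.6859 = 7.5350
EBC = 7.5350·1.97

14.8440 EBC


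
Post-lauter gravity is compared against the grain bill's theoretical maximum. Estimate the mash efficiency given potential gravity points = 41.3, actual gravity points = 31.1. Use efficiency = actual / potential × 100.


efficiency = 31.1 / 41.3 × 100

75.3027 %


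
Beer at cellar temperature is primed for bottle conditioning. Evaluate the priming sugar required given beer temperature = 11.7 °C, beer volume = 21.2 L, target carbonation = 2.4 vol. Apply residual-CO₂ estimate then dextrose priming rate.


residual = 14.695·(0.01821 + 0.09011·e^(−0.04·T));  sugar = (target − residual)·4.0·V
residual = 14.695·(0.01821 + 0.09011·e^(−0.04·11.7)) = 1.0969
sugar = (2.4 − 1.0969)·4.0·21.2

110.5063 g


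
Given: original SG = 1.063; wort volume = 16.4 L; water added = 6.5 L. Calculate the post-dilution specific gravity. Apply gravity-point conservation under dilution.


SG_new = 1 + (SG_old − 1)·V_old/(V_old + V_water)
pts = (1.063 − 1)·1000·16.4/(16.4 + 6.5) = 45.1179
SG_new = 1 + 45.1179/1000

1.0451


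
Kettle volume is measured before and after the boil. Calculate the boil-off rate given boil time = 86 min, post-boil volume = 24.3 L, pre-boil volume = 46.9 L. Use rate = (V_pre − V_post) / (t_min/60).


rate = (46.9 − 24.3) / (86/60)

15.7674 L/hr


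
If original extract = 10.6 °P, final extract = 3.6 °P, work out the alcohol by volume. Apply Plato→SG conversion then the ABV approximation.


SG = 259/(259 − P);  ABV = (OG − FG)·131.25
OG = 259/(259 − 10.6) = 1.0427
FG = 259/(259 − 3.6) = 1.0141
ABV = (1.0427 − 1.0141)·131.25

3.7508 % ABV


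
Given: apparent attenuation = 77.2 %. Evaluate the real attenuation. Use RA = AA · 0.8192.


RA = 77.2 · 0.8192

63.2422 %


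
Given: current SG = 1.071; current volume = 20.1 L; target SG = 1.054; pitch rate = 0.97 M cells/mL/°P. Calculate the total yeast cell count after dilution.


V_w = V·((SG_c−1)/(SG_t−1)−1);  °P = 259 − 259/SG_t;  cells = rate·(V+V_w)·°P
V_w = 20.1·((1.071−1)/(1.054−1)−1) = 6.3278
V_final = 20.1 + 6.3278 = 26.4278
°P = 259 − 259/1.054 = 13.2694
cells = 0.97·26.4278·13.2694

340.1616 billion cells


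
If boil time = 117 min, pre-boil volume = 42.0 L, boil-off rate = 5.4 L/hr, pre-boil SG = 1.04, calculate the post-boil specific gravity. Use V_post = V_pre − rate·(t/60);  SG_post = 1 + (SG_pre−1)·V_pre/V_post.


V_post = 42.0 − 5.4·(117/60) = 31.4700
SG_post = 1 + (1.04 − 1)·42.0/31.4700

1.0534


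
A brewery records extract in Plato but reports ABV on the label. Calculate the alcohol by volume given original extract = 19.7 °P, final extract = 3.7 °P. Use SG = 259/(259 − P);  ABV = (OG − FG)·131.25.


OG = 259/(259 − 19.7) = 1.0823
FG = 259/(259 − 3.7) = 1.0145
ABV = (1.0823 − 1.0145)·131.25

8.9028 % ABV


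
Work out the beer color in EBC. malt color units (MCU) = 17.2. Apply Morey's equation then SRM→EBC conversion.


SRM = 1.4922·MCU^0.6859;  EBC = SRM·1.97
SRM = 1.4922·17.2^0.6859 = 10.5021
EBC = 10.5021·1.97

20.6891 EBC


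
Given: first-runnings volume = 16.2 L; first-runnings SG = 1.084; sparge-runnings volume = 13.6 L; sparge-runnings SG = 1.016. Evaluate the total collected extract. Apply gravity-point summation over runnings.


total = Σ (SG_i − 1)·1000·V_i
first = (1.084 − 1)·1000·16.2 = 1360.8000
sparge = (1.016 − 1)·1000·13.6 = 217.6000
total = 1360.8000 + 217.6000

1578.4000 gravity·L


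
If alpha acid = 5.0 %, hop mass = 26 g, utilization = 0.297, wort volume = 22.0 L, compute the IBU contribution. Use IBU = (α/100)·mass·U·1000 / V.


IBU = (5.0/100)·26·0.297·1000 / 22.0

17.5500 IBU


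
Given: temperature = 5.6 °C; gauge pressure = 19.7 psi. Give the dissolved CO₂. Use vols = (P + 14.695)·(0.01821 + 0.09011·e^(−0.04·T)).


vols = (19.7 + 14.695)·(0.01821 + 0.09011·e^(−0.04·5.6))

3.1037 volumes


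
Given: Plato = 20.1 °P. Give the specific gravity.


SG = 259/(259 − P)
SG = 259/(259 − 20.1)

1.0841


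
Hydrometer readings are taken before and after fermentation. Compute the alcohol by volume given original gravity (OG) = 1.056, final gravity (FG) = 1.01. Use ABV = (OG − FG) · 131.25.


ABV = (1.056 − 1.01) · 131.25

6.0375 % ABV


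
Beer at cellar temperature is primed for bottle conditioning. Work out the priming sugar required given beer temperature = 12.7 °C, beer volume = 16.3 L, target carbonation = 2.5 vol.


residual = 14.695·(0.01821 + 0.09011·e^(−0.04·T));  sugar = (target − residual)·4.0·V
residual = 14.695·(0.01821 + 0.09011·e^(−0.04·12.7)) = 1.0643
sugar = (2.5 − 1.0643)·4.0·16.3

93.6048 g


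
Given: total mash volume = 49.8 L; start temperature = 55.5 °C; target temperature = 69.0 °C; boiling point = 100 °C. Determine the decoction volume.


V_dec = V_total·(T_target − T_start)/(T_boil − T_start)
V_dec = 49.8·(69.0 − 55.5)/(100 − 55.5)

15.1079 L


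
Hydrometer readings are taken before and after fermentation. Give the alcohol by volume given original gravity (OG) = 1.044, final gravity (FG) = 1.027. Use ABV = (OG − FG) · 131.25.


ABV = (1.044 − 1.027) · 131.25

2.2313 % ABV


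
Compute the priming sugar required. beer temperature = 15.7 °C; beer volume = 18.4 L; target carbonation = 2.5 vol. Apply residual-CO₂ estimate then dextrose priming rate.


residual = 14.695·(0.01821 + 0.09011·e^(−0.04·T));  sugar = (target − residual)·4.0·V
residual = 14.695·(0.01821 + 0.09011·e^(−0.04·15.7)) = 0.9742
sugar = (2.5 − 0.9742)·4.0·18.4

112.2953 g


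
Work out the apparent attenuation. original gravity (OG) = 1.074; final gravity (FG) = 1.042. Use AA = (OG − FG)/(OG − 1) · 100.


AA = (1.074 − 1.042)/(1.074 − 1) · 100

43.2432 %


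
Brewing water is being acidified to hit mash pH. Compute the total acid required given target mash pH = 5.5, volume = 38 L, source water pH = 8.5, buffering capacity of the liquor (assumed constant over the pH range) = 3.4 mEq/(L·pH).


acid = buffering capacity · (pH_source − pH_target) · V
acid = 3.4 · (8.5 − 5.5) · 38

387.6000 mEq


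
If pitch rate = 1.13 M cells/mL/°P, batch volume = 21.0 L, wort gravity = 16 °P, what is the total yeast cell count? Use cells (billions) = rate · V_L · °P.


cells = 1.13 · 21.0 · 16

379.6800 billion cells


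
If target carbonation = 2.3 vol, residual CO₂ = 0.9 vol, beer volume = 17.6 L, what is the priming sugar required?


sugar = (target − residual)·4.0·V
sugar = (2.3 − 0.9)·4.0·17.6

98.5600 g


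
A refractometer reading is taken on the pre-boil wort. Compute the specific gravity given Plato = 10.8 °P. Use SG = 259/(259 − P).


SG = 259/(259 − 10.8)

1.0435


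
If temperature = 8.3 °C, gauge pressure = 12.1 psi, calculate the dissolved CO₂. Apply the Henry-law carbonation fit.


vols = (P + 14.695)·(0.01821 + 0.09011·e^(−0.04·T))
vols = (12.1 + 14.695)·(0.01821 + 0.09011·e^(−0.04·8.3))

2.2203 volumes


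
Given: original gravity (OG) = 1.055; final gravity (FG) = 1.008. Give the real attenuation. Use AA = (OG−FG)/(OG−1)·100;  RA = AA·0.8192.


AA = (1.055 − 1.008)/(1.055 − 1)·100 = 85.4545
RA = 85.4545·0.8192

70.0044 %


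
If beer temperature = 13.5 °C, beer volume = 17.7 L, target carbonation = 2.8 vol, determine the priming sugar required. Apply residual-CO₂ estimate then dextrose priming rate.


residual = 14.695·(0.01821 + 0.09011·e^(−0.04·T));  sugar = (target − residual)·4.0·V
residual = 14.695·(0.01821 + 0.09011·e^(−0.04·13.5)) = 1.0393
sugar = (2.8 − 1.0393)·4.0·17.7

124.6610 g


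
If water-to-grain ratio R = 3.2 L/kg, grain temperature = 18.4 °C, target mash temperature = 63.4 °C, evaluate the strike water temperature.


T_strike = (0.41/R)·(T_mash − T_grain) + T_mash
T_strike = (0.41/3.2)·(63.4 − 18.4) + 63.4

69.1656 °C


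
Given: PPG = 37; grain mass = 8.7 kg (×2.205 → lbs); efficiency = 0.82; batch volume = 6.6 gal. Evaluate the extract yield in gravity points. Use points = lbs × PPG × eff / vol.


lbs = 8.7 × 2.205 = 19.1835
points = 19.1835 × 37 × 0.82 / 6.6

88.1860 points


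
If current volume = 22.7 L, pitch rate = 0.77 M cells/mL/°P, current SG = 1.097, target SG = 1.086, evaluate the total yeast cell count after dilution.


V_w = V·((SG_c−1)/(SG_t−1)−1);  °P = 259 − 259/SG_t;  cells = rate·(V+V_w)·°P
V_w = 22.7·((1.097−1)/(1.086−1)−1) = 2.9035
V_final = 22.7 + 2.9035 = 25.6035
°P = 259 − 259/1.086 = 20.5101
cells = 0.77·25.6035·20.5101

404.3508 billion cells


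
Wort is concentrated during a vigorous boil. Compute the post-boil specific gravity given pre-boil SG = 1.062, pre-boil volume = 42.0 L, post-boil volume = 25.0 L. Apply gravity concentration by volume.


SG_post = 1 + (SG_pre − 1)·V_pre/V_post
pts_pre = (1.062 − 1)·1000 = 62.0000
pts_post = 62.0000·42.0/25.0 = 104.1600
SG_post = 1 + 104.1600/1000

1.1042


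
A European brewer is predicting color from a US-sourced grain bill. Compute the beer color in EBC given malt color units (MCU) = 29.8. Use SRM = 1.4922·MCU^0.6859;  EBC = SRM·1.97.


SRM = 1.4922·29.8^0.6859 = 15.3106
EBC = 15.3106·1.97

30.1619 EBC


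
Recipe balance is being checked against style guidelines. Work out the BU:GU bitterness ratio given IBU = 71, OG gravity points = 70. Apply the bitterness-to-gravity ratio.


BU:GU = IBU / OG_points
BU:GU = 71 / 70

1.0143


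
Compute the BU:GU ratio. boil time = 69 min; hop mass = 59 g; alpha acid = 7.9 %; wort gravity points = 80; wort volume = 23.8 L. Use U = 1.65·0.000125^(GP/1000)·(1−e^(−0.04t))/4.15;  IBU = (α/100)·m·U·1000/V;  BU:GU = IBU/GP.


U = 1.65·0.000125^(80/1000)·(1−e^(−0.04·69))/4.15 = 0.1815
IBU = (7.9/100)·59·0.1815·1000/23.8 = 35.5382
BU:GU = 35.5382/80

0.4442


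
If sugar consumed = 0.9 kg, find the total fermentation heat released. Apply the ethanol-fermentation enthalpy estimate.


Q = m_sugar · 590 kJ/kg
Q = 0.9 · 590

531.0000 kJ


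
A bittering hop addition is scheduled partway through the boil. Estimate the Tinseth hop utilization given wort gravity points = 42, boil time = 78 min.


U = 1.65·0.000125^(GP/1000) · (1 − e^(−0.04·t))/4.15
bigness = 1.65·0.000125^(42/1000) = 1.1312
boil_factor = (1 − e^(−0.04·78))/4.15 = 0.2303
U = 1.1312 · 0.2303

0.2606


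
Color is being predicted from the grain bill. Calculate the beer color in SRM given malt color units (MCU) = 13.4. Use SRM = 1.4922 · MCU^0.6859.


SRM = 1.4922 · 13.4^0.6859

8.8493 SRM


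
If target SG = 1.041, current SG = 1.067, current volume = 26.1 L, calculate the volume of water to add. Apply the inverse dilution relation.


V_water = V·((SG_curr − 1)/(SG_target − 1) − 1)
V_water = 26.1·((1.067 − 1)/(1.041 − 1) − 1)

16.5512 L


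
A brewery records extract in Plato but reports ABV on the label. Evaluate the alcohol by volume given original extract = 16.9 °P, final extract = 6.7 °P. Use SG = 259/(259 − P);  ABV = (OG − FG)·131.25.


OG = 259/(259 − 16.9) = 1.0698
FG = 259/(259 − 6.7) = 1.0266
ABV = (1.0698 − 1.0266)·131.25

5.6766 % ABV


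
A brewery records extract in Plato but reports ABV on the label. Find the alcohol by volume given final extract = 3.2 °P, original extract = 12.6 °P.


SG = 259/(259 − P);  ABV = (OG − FG)·131.25
OG = 259/(259 − 12.6) = 1.0511
FG = 259/(259 − 3.2) = 1.0125
ABV = (1.0511 − 1.0125)·131.25

5.0697 % ABV


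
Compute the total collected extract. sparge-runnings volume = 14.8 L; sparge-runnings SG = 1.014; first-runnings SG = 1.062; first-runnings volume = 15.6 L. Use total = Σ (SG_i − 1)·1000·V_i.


first = (1.062 − 1)·1000·15.6 = 967.2000
sparge = (1.014 − 1)·1000·14.8 = 207.2000
total = 967.2000 + 207.2000

1174.4000 gravity·L


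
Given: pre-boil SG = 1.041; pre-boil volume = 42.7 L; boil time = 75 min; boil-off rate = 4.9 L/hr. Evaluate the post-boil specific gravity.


V_post = V_pre − rate·(t/60);  SG_post = 1 + (SG_pre−1)·V_pre/V_post
V_post = 42.7 − 4.9·(75/60) = 36.5750
SG_post = 1 + (1.041 − 1)·42.7/36.5750

1.0479


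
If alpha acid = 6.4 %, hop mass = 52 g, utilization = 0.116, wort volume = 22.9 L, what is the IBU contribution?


IBU = (α/100)·mass·U·1000 / V
IBU = (6.4/100)·52·0.116·1000 / 22.9

16.8580 IBU


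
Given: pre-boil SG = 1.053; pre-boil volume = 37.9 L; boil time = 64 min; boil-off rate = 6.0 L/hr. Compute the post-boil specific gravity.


V_post = V_pre − rate·(t/60);  SG_post = 1 + (SG_pre−1)·V_pre/V_post
V_post = 37.9 − 6.0·(64/60) = 31.5000
SG_post = 1 + (1.053 − 1)·37.9/31.5000

1.0638


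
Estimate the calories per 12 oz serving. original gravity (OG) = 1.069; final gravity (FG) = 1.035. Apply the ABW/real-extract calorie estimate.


ABW = (OG−FG)·131.25·0.79/FG;  °P = 259 − 259/SG (for OG→OE and FG→AE);  RE = 0.1808·OE + 0.8192·AE;  Cal = (6.9·ABW + 4·(RE−0.1))·FG·3.55
ABW = (1.069 − 1.035)·131.25·0.79/1.035 = 3.4062
OE = 259 − 259/1.069 = 16.7175 °P
AE = 259 − 259/1.035 = 8.7585 °P
RE = 0.1808·16.7175 + 0.8192·8.7585 = 10.1974 °P
Cal = (6.9·3.4062 + 4·(10.1974−0.1))·1.035·3.55

234.7563 kcal


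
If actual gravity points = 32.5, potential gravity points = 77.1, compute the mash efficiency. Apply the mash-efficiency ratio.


efficiency = actual / potential × 100
efficiency = 32.5 / 77.1 × 100

42.1530 %


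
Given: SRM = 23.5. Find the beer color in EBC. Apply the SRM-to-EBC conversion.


EBC = SRM · 1.97
EBC = 23.5 · 1.97

46.2950 EBC


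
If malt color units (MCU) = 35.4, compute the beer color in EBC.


SRM = 1.4922·MCU^0.6859;  EBC = SRM·1.97
SRM = 1.4922·35.4^0.6859 = 17.2301
EBC = 17.2301·1.97

33.9433 EBC


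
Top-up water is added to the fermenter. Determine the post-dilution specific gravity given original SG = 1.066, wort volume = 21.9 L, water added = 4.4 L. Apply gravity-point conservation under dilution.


SG_new = 1 + (SG_old − 1)·V_old/(V_old + V_water)
pts = (1.066 − 1)·1000·21.9/(21.9 + 4.4) = 54.9582
SG_new = 1 + 54.9582/1000

1.0550


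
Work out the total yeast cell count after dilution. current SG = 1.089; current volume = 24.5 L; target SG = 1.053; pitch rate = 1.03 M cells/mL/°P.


V_w = V·((SG_c−1)/(SG_t−1)−1);  °P = 259 − 259/SG_t;  cells = rate·(V+V_w)·°P
V_w = 24.5·((1.089−1)/(1.053−1)−1) = 16.6415
V_final = 24.5 + 16.6415 = 41.1415
°P = 259 − 259/1.053 = 13.0361
cells = 1.03·41.1415·13.0361

552.4140 billion cells


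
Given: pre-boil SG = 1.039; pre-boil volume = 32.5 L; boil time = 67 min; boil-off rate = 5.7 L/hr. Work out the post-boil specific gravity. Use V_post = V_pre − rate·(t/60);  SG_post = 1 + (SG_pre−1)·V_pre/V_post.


V_post = 32.5 − 5.7·(67/60) = 26.1350
SG_post = 1 + (1.039 − 1)·32.5/26.1350

1.0485


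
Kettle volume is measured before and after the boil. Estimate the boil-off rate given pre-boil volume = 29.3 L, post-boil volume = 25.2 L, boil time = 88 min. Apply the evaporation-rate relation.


rate = (V_pre − V_post) / (t_min/60)
rate = (29.3 − 25.2) / (88/60)

2.7955 L/hr


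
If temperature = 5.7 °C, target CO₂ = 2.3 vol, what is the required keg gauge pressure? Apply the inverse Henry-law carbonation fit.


psi = vols/(0.01821 + 0.09011·e^(−0.04·T)) − 14.695
psi = 2.3/(0.01821 + 0.09011·e^(−0.04·5.7)) − 14.695

10.8751 psi


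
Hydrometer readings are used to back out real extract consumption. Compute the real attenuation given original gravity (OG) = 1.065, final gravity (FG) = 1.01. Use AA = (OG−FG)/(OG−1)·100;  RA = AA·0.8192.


AA = (1.065 − 1.01)/(1.065 − 1)·100 = 84.6154
RA = 84.6154·0.8192

69.3169 %


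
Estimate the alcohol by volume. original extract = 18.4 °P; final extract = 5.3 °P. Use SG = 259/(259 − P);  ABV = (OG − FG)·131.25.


OG = 259/(259 − 18.4) = 1.0765
FG = 259/(259 − 5.3) = 1.0209
ABV = (1.0765 − 1.0209)·131.25

7.2955 % ABV


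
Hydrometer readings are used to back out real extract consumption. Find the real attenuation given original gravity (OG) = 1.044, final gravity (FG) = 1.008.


AA = (OG−FG)/(OG−1)·100;  RA = AA·0.8192
AA = (1.044 − 1.008)/(1.044 − 1)·100 = 81.8182
RA = 81.8182·0.8192

67.0255 %


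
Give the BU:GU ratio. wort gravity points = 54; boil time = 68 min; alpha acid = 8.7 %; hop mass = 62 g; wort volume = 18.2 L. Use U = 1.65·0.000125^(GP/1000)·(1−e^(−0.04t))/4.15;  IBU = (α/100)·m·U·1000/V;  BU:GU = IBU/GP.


U = 1.65·0.000125^(54/1000)·(1−e^(−0.04·68))/4.15 = 0.2286
IBU = (8.7/100)·62·0.2286·1000/18.2 = 67.7507
BU:GU = 67.7507/54

1.2546


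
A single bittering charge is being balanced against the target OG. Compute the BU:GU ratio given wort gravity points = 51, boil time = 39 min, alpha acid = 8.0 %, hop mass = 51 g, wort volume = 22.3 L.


U = 1.65·0.000125^(GP/1000)·(1−e^(−0.04t))/4.15;  IBU = (α/100)·m·U·1000/V;  BU:GU = IBU/GP
U = 1.65·0.000125^(51/1000)·(1−e^(−0.04·39))/4.15 = 0.1986
IBU = (8.0/100)·51·0.1986·1000/22.3 = 36.3317
BU:GU = 36.3317/51

0.7124


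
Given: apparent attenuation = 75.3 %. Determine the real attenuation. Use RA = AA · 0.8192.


RA = 75.3 · 0.8192

61.6858 %


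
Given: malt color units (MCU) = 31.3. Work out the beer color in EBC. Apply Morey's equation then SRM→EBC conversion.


SRM = 1.4922·MCU^0.6859;  EBC = SRM·1.97
SRM = 1.4922·31.3^0.6859 = 15.8351
EBC = 15.8351·1.97

31.1952 EBC


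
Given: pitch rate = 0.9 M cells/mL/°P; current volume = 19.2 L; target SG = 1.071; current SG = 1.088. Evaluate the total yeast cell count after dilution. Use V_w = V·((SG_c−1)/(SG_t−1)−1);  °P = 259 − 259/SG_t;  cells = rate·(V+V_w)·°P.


V_w = 19.2·((1.088−1)/(1.071−1)−1) = 4.5972
V_final = 19.2 + 4.5972 = 23.7972
°P = 259 − 259/1.071 = 17.1699
cells = 0.9·23.7972·17.1699

367.7365 billion cells


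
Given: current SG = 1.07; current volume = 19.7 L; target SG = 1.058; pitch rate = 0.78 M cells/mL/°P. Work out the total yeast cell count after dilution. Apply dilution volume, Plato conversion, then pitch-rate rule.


V_w = V·((SG_c−1)/(SG_t−1)−1);  °P = 259 − 259/SG_t;  cells = rate·(V+V_w)·°P
V_w = 19.7·((1.07−1)/(1.058−1)−1) = 4.0759
V_final = 19.7 + 4.0759 = 23.7759
°P = 259 − 259/1.058 = 14.1985
cells = 0.78·23.7759·14.1985

263.3134 billion cells


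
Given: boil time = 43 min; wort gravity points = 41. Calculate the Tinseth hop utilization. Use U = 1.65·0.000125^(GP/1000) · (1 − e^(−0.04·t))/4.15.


bigness = 1.65·0.000125^(41/1000) = 1.1415
boil_factor = (1 − e^(−0.04·43))/4.15 = 0.1978
U = 1.1415 · 0.1978

0.2258


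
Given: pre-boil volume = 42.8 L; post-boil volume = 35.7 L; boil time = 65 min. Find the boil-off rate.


rate = (V_pre − V_post) / (t_min/60)
rate = (42.8 − 35.7) / (65/60)

6.5538 L/hr


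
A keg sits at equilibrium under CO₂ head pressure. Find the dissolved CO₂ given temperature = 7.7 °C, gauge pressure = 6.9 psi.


vols = (P + 14.695)·(0.01821 + 0.09011·e^(−0.04·T))
vols = (6.9 + 14.695)·(0.01821 + 0.09011·e^(−0.04·7.7))

1.8233 volumes


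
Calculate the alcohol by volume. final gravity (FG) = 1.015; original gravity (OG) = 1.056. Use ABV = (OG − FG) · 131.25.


ABV = (1.056 − 1.015) · 131.25

5.3813 % ABV


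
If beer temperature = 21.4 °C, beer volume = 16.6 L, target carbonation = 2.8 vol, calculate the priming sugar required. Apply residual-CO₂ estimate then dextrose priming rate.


residual = 14.695·(0.01821 + 0.09011·e^(−0.04·T));  sugar = (target − residual)·4.0·V
residual = 14.695·(0.01821 + 0.09011·e^(−0.04·21.4)) = 0.8302
sugar = (2.8 − 0.8302)·4.0·16.6

130.7961 g


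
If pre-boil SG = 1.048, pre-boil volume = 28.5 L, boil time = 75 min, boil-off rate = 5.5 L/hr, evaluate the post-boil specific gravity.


V_post = V_pre − rate·(t/60);  SG_post = 1 + (SG_pre−1)·V_pre/V_post
V_post = 28.5 − 5.5·(75/60) = 21.6250
SG_post = 1 + (1.048 − 1)·28.5/21.6250

1.0633


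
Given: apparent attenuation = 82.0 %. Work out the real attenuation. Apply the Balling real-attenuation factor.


RA = AA · 0.8192
RA = 82.0 · 0.8192

67.1744 %


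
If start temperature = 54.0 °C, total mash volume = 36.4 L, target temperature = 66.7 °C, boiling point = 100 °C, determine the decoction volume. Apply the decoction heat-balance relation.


V_dec = V_total·(T_target − T_start)/(T_boil − T_start)
V_dec = 36.4·(66.7 − 54.0)/(100 − 54.0)

10.0496 L


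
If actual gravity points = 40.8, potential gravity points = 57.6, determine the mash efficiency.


efficiency = actual / potential × 100
efficiency = 40.8 / 57.6 × 100

70.8333 %


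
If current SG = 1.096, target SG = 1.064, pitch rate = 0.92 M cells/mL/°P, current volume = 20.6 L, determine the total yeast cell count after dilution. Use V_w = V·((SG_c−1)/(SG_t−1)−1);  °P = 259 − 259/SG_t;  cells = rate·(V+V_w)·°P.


V_w = 20.6·((1.096−1)/(1.064−1)−1) = 10.3000
V_final = 20.6 + 10.3000 = 30.9000
°P = 259 − 259/1.064 = 15.5789
cells = 0.92·30.9000·15.5789

442.8783 billion cells


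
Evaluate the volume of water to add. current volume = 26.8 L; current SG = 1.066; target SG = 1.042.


V_water = V·((SG_curr − 1)/(SG_target − 1) − 1)
V_water = 26.8·((1.066 − 1)/(1.042 − 1) − 1)

15.3143 L


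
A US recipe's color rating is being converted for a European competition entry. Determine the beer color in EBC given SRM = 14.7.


EBC = SRM · 1.97
EBC = 14.7 · 1.97

28.9590 EBC


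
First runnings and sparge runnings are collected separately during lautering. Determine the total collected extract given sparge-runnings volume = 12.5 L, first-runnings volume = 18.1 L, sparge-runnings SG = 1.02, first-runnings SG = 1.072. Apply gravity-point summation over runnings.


total = Σ (SG_i − 1)·1000·V_i
first = (1.072 − 1)·1000·18.1 = 1303.2000
sparge = (1.02 − 1)·1000·12.5 = 250.0000
total = 1303.2000 + 250.0000

1553.2000 gravity·L


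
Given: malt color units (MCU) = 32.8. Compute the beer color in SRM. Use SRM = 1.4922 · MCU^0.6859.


SRM = 1.4922 · 32.8^0.6859

16.3518 SRM


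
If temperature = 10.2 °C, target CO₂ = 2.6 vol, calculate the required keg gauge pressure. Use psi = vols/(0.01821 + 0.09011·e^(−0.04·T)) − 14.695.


psi = 2.6/(0.01821 + 0.09011·e^(−0.04·10.2)) − 14.695

18.5823 psi


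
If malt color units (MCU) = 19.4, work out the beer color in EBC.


SRM = 1.4922·MCU^0.6859;  EBC = SRM·1.97
SRM = 1.4922·19.4^0.6859 = 11.4059
EBC = 11.4059·1.97

22.4697 EBC


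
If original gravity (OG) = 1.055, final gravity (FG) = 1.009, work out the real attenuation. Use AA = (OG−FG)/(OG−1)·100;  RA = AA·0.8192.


AA = (1.055 − 1.009)/(1.055 − 1)·100 = 83.6364
RA = 83.6364·0.8192

68.5149 %


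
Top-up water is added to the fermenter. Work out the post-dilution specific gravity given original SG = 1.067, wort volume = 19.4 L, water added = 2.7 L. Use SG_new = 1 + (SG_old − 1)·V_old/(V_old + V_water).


pts = (1.067 − 1)·1000·19.4/(19.4 + 2.7) = 58.8145
SG_new = 1 + 58.8145/1000

1.0588


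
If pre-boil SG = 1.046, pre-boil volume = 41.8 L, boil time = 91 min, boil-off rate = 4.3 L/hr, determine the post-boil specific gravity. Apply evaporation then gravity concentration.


V_post = V_pre − rate·(t/60);  SG_post = 1 + (SG_pre−1)·V_pre/V_post
V_post = 41.8 − 4.3·(91/60) = 35.2783
SG_post = 1 + (1.046 − 1)·41.8/35.2783

1.0545


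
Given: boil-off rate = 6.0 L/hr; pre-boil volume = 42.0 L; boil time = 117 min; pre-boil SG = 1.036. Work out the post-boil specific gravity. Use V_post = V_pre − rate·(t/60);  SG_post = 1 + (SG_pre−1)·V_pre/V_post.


V_post = 42.0 − 6.0·(117/60) = 30.3000
SG_post = 1 + (1.036 − 1)·42.0/30.3000

1.0499


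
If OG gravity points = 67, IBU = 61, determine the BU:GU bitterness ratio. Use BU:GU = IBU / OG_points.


BU:GU = 61 / 67

0.9104


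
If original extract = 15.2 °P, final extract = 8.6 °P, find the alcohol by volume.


SG = 259/(259 − P);  ABV = (OG − FG)·131.25
OG = 259/(259 − 15.2) = 1.0623
FG = 259/(259 − 8.6) = 1.0343
ABV = (1.0623 − 1.0343)·131.25

3.6751 % ABV


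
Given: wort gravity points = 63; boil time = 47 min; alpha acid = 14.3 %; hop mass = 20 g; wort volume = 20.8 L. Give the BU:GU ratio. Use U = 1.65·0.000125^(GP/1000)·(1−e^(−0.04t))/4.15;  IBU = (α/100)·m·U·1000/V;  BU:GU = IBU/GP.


U = 1.65·0.000125^(63/1000)·(1−e^(−0.04·47))/4.15 = 0.1913
IBU = (14.3/100)·20·0.1913·1000/20.8 = 26.2989
BU:GU = 26.2989/63

0.4174


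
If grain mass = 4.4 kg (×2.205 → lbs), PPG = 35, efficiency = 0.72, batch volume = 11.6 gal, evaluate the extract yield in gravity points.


points = lbs × PPG × eff / vol
lbs = 4.4 × 2.205 = 9.7020
points = 9.7020 × 35 × 0.72 / 11.6

21.0768 points


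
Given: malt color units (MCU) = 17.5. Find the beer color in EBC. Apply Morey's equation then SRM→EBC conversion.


SRM = 1.4922·MCU^0.6859;  EBC = SRM·1.97
SRM = 1.4922·17.5^0.6859 = 10.6274
EBC = 10.6274·1.97

20.9360 EBC


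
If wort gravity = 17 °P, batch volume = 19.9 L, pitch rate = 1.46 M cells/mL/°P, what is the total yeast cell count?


cells (billions) = rate · V_L · °P
cells = 1.46 · 19.9 · 17

493.9180 billion cells


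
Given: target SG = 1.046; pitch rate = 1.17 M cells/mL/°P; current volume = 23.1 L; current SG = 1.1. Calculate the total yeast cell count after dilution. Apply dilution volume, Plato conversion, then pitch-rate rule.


V_w = V·((SG_c−1)/(SG_t−1)−1);  °P = 259 − 259/SG_t;  cells = rate·(V+V_w)·°P
V_w = 23.1·((1.1−1)/(1.046−1)−1) = 27.1174
V_final = 23.1 + 27.1174 = 50.2174
°P = 259 − 259/1.046 = 11.3901
cells = 1.17·50.2174·11.3901

669.2154 billion cells


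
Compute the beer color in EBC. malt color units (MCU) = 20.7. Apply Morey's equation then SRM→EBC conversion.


SRM = 1.4922·MCU^0.6859;  EBC = SRM·1.97
SRM = 1.4922·20.7^0.6859 = 11.9248
EBC = 11.9248·1.97

23.4919 EBC
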